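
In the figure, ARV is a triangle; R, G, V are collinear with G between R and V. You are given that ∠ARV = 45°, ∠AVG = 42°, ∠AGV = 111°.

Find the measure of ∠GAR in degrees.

∠GAR = 66°

1. ∠ARG = 45°  [G on ray RV]
2. ∠AGR = 69°  [linear pair at G on RV]
3. ∠GAR = 66°  [△ARG]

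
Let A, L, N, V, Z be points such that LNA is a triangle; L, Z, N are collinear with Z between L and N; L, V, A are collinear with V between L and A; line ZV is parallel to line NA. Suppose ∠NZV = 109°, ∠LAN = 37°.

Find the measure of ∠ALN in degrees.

1. ∠LZV = 71°  [linear pair at Z on LN]
2. ∠LVZ = 37°  [ZV∥NA, corresponding at V]
3. ∠VLZ = 72°  [△LZV]
4. ∠ALN = 72°  [Z on LN, V on LA]

∠ALN = 72°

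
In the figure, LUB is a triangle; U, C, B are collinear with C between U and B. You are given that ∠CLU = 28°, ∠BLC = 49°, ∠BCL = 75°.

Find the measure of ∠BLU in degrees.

1. ∠CBL = 56°  [△LCB]
2. ∠LCU = 105°  [linear pair at C on UB]
3. ∠LBU = 56°  [C on ray BU]
4. ∠CUL = 47°  [△LUC]
5. ∠BUL = 47°  [C on ray UB]
6. ∠BLU = 77°  [△LUB]

∠BLU = 77°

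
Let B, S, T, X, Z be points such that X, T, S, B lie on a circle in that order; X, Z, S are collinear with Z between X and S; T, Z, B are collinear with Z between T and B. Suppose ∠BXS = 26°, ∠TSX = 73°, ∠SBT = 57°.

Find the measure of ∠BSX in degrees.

1. ∠BTS = 26°  [same arc SB]
2. ∠SZT = 81°  [△TZS]
3. ∠SXT = 57°  [same arc TS]
4. ∠TZX = 99°  [linear pair at Z on XS]
5. ∠BTX = 24°  [△XZT]
6. ∠BSX = 24°  [same arc XB]

∠BSX = 24°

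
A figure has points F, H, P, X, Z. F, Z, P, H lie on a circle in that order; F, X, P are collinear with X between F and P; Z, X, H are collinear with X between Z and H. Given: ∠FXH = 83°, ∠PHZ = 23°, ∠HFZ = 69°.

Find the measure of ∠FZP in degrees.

∠FZP = 106°

1. ∠PXZ = 83°  [vertical angles at X]
2. ∠PFZ = 23°  [same arc ZP]
3. ∠HPZ = 111°  [cyclic FZPH, opposite ∠F+∠P]
4. ∠HZP = 46°  [△ZPH]
5. ∠FPZ = 51°  [△ZXP]
6. ∠FZP = 106°  [△FZP]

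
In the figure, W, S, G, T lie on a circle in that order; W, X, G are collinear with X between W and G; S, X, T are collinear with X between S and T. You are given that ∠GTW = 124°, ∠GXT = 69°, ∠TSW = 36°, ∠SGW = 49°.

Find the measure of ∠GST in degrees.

∠GST = 20°

1. ∠SXW = 69°  [vertical angles at X]
2. ∠GXS = 111°  [linear pair at X on WG]
3. ∠GST = 20°  [△SXG]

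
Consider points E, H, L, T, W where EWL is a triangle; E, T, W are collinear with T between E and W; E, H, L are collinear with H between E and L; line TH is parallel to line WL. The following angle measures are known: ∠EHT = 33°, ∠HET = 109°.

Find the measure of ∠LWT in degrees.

∠LWT = 38°

1. ∠ETH = 38°  [△ETH]
2. ∠HTW = 142°  [linear pair at T on EW]
3. ∠LWT = 38°  [TH∥WL, co-interior at W–T]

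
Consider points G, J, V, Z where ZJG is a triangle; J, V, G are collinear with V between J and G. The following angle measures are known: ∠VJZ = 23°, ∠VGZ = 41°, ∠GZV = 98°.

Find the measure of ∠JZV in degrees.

1. ∠GVZ = 41°  [△ZVG]
2. ∠JVZ = 139°  [linear pair at V on JG]
3. ∠JZV = 18°  [△ZJV]

∠JZV = 18°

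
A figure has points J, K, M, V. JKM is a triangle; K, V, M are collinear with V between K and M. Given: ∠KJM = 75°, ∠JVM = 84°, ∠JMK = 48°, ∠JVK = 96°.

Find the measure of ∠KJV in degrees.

1. ∠JKM = 57°  [△JKM]
2. ∠JKV = 57°  [V on ray KM]
3. ∠KJV = 27°  [△JKV]

∠KJV = 27°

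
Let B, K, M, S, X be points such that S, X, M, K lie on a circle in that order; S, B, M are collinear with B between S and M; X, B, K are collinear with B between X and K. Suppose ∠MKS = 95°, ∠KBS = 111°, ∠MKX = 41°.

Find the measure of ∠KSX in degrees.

1. ∠MXS = 85°  [cyclic SXMK, opposite ∠X+∠K]
2. ∠MBX = 111°  [vertical angles at B]
3. ∠MSX = 41°  [same arc XM]
4. ∠SMX = 54°  [△SXM]
5. ∠SBX = 69°  [linear pair at B on SM]
6. ∠KXS = 70°  [△SBX]
7. ∠SKX = 54°  [same arc SX]
8. ∠KSX = 56°  [△SXK]

∠KSX = 56°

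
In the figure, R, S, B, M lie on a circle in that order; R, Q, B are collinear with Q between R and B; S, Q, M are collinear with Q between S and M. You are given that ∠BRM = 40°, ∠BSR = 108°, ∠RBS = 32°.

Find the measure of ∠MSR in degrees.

1. ∠BMR = 72°  [cyclic RSBM, opposite ∠S+∠M]
2. ∠MBR = 68°  [△RBM]
3. ∠MSR = 68°  [same arc RM]

∠MSR = 68°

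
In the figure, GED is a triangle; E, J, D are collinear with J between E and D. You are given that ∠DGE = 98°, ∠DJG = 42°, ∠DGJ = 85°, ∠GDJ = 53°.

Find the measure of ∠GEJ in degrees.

∠GEJ = 29°

1. ∠EDG = 53°  [J on ray DE]
2. ∠DEG = 29°  [△GED]
3. ∠GEJ = 29°  [J on ray ED]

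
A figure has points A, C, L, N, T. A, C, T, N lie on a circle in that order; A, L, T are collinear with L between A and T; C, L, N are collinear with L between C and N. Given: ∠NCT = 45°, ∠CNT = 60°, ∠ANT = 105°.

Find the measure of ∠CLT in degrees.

∠CLT = 90°

1. ∠CAT = 60°  [same arc CT]
2. ∠ACT = 75°  [cyclic ACTN, opposite ∠C+∠N]
3. ∠ATC = 45°  [△ACT]
4. ∠CLT = 90°  [△CLT]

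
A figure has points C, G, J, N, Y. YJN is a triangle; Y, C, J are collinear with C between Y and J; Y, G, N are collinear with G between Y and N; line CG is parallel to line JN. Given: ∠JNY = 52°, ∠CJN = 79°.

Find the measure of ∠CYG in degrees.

∠CYG = 49°

1. ∠NJY = 79°  [C on ray JY]
2. ∠JYN = 49°  [△YJN]
3. ∠CYG = 49°  [C on YJ, G on YN]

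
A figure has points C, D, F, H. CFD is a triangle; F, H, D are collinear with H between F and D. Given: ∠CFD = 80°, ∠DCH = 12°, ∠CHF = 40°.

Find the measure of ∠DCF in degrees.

1. ∠CHD = 140°  [linear pair at H on FD]
2. ∠CDH = 28°  [△CHD]
3. ∠CDF = 28°  [H on ray DF]
4. ∠DCF = 72°  [△CFD]

∠DCF = 72°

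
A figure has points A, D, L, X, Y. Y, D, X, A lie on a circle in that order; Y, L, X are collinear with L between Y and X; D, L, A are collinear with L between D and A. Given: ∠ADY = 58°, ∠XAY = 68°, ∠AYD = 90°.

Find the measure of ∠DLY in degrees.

1. ∠DAY = 32°  [△YDA]
2. ∠XDY = 112°  [cyclic YDXA, opposite ∠D+∠A]
3. ∠DXY = 32°  [same arc YD]
4. ∠DYX = 36°  [△YDX]
5. ∠DLY = 86°  [△YLD]

∠DLY = 86°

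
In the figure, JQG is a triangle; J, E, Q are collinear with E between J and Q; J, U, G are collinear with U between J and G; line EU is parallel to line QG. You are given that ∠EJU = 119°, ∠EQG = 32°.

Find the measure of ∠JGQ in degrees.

1. ∠GJQ = 119°  [E on JQ, U on JG]
2. ∠GQJ = 32°  [E on ray QJ]
3. ∠JGQ = 29°  [△JQG]

∠JGQ = 29°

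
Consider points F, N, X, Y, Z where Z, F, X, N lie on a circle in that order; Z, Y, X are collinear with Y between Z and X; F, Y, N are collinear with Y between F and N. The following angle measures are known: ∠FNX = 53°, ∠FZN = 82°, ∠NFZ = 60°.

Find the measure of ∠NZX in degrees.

1. ∠FXN = 98°  [cyclic ZFXN, opposite ∠Z+∠X]
2. ∠NFX = 29°  [△FXN]
3. ∠NZX = 29°  [same arc XN]

∠NZX = 29°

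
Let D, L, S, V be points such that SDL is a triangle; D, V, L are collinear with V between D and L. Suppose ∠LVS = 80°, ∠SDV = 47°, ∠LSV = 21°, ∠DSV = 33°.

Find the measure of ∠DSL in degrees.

1. ∠SLV = 79°  [△SVL]
2. ∠LDS = 47°  [V on ray DL]
3. ∠DLS = 79°  [V on ray LD]
4. ∠DSL = 54°  [△SDL]

∠DSL = 54°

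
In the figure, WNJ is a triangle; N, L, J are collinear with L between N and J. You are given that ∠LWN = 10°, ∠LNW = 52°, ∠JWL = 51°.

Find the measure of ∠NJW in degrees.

∠NJW = 67°

1. ∠NLW = 118°  [△WNL]
2. ∠JLW = 62°  [linear pair at L on NJ]
3. ∠LJW = 67°  [△WLJ]
4. ∠NJW = 67°  [L on ray JN]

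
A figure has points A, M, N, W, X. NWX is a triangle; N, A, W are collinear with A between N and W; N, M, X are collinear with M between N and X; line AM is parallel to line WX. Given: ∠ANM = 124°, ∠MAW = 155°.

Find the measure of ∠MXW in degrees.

1. ∠MAN = 25°  [linear pair at A on NW]
2. ∠AMN = 31°  [△NAM]
3. ∠AMX = 149°  [linear pair at M on NX]
4. ∠MXW = 31°  [AM∥WX, co-interior at X–M]

∠MXW = 31°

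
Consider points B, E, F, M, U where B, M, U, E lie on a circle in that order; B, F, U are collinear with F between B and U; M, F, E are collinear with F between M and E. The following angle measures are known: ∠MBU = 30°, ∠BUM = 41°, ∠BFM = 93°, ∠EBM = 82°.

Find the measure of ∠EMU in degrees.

1. ∠MEU = 30°  [same arc MU]
2. ∠EUM = 98°  [cyclic BMUE, opposite ∠B+∠U]
3. ∠EMU = 52°  [△MUE]

∠EMU = 52°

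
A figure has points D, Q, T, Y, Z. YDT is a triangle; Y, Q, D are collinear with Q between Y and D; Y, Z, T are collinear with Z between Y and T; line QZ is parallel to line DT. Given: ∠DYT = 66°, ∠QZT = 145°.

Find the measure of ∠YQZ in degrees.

∠YQZ = 79°

1. ∠QYZ = 66°  [Q on YD, Z on YT]
2. ∠QZY = 35°  [linear pair at Z on YT]
3. ∠YQZ = 79°  [△YQZ]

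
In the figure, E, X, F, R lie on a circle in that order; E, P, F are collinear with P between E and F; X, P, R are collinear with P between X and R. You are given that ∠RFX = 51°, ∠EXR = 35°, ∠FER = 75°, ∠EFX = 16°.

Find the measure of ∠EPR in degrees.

∠EPR = 89°

1. ∠REX = 129°  [cyclic EXFR, opposite ∠E+∠F]
2. ∠ERX = 16°  [△EXR]
3. ∠EPR = 89°  [△EPR]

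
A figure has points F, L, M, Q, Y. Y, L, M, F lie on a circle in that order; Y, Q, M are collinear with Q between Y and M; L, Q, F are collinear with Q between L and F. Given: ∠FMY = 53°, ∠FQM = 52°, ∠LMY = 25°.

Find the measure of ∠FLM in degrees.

1. ∠LQY = 52°  [vertical angles at Q]
2. ∠LQM = 128°  [linear pair at Q on YM]
3. ∠FLM = 27°  [△LQM]

∠FLM = 27°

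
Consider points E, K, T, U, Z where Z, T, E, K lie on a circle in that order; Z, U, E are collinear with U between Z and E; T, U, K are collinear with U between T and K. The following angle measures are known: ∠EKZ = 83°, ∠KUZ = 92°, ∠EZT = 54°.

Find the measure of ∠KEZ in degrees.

∠KEZ = 38°

1. ∠EUK = 88°  [linear pair at U on ZE]
2. ∠EKT = 54°  [same arc TE]
3. ∠KEZ = 38°  [△EUK]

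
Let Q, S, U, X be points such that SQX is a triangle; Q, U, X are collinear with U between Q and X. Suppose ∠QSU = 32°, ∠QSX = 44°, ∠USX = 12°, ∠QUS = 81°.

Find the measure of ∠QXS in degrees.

1. ∠SQU = 67°  [△SQU]
2. ∠SQX = 67°  [U on ray QX]
3. ∠QXS = 69°  [△SQX]

∠QXS = 69°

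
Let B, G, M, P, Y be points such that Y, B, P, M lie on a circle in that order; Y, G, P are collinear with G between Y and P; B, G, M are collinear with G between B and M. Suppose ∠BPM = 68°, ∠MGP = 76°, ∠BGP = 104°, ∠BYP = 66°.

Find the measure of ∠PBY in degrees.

∠PBY = 84°

1. ∠BYM = 112°  [cyclic YBPM, opposite ∠Y+∠P]
2. ∠BGY = 76°  [vertical angles at G]
3. ∠MBY = 38°  [△YGB]
4. ∠BMY = 30°  [△YBM]
5. ∠BPY = 30°  [same arc YB]
6. ∠PBY = 84°  [△YBP]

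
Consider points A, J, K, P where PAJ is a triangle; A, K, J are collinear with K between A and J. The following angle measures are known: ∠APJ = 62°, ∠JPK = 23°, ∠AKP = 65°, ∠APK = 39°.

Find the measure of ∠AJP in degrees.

∠AJP = 42°

1. ∠KAP = 76°  [△PAK]
2. ∠JAP = 76°  [K on ray AJ]
3. ∠AJP = 42°  [△PAJ]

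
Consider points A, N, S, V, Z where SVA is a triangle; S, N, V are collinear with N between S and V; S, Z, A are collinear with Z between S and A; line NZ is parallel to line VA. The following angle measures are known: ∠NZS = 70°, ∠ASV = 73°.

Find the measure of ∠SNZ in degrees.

∠SNZ = 37°

1. ∠SAV = 70°  [NZ∥VA, corresponding at Z]
2. ∠AVS = 37°  [△SVA]
3. ∠SNZ = 37°  [NZ∥VA, corresponding at N]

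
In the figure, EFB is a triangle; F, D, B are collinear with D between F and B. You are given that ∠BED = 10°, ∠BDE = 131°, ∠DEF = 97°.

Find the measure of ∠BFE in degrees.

∠BFE = 34°

1. ∠EDF = 49°  [linear pair at D on FB]
2. ∠DFE = 34°  [△EFD]
3. ∠BFE = 34°  [D on ray FB]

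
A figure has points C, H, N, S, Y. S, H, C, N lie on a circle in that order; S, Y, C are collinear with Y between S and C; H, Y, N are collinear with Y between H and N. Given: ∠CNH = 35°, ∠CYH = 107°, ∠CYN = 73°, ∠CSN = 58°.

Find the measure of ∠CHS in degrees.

∠CHS = 130°

1. ∠NCS = 72°  [△CYN]
2. ∠CNS = 50°  [△SCN]
3. ∠CHS = 130°  [cyclic SHCN, opposite ∠H+∠N]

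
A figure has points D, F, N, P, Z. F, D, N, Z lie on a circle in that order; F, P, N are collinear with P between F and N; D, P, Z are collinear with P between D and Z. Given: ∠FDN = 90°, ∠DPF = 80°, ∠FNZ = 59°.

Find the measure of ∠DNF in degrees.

1. ∠FDZ = 59°  [same arc FZ]
2. ∠DFN = 41°  [△FPD]
3. ∠DNF = 49°  [△FDN]

∠DNF = 49°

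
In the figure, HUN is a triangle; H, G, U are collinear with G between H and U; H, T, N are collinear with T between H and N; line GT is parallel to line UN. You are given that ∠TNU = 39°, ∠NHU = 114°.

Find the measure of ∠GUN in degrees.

∠GUN = 27°

1. ∠HNU = 39°  [T on ray NH]
2. ∠HUN = 27°  [△HUN]
3. ∠GUN = 27°  [G on ray UH]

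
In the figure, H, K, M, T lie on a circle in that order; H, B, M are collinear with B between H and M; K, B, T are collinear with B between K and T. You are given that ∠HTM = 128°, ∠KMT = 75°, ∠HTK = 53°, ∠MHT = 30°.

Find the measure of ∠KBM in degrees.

1. ∠HMK = 53°  [same arc HK]
2. ∠MKT = 30°  [same arc MT]
3. ∠KBM = 97°  [△KBM]

∠KBM = 97°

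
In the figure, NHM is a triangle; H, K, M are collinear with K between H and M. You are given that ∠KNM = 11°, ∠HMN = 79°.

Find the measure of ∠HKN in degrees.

∠HKN = 90°

1. ∠KMN = 79°  [K on ray MH]
2. ∠MKN = 90°  [△NKM]
3. ∠HKN = 90°  [linear pair at K on HM]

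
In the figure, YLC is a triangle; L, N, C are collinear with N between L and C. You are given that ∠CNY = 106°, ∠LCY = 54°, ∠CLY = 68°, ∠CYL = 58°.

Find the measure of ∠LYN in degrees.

∠LYN = 38°

1. ∠LNY = 74°  [linear pair at N on LC]
2. ∠NLY = 68°  [N on ray LC]
3. ∠LYN = 38°  [△YLN]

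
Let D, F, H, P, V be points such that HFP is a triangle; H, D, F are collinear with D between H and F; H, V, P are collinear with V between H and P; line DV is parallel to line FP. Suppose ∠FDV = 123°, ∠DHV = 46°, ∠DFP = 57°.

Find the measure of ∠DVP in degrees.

∠DVP = 103°

1. ∠HDV = 57°  [linear pair at D on HF]
2. ∠DVH = 77°  [△HDV]
3. ∠DVP = 103°  [linear pair at V on HP]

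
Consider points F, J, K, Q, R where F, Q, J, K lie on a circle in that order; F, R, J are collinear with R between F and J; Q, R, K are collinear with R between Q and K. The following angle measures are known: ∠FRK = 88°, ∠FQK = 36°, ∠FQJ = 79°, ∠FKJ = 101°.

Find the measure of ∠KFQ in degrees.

1. ∠FJK = 36°  [same arc FK]
2. ∠JFK = 43°  [△FJK]
3. ∠FKQ = 49°  [△FRK]
4. ∠KFQ = 95°  [△FQK]

∠KFQ = 95°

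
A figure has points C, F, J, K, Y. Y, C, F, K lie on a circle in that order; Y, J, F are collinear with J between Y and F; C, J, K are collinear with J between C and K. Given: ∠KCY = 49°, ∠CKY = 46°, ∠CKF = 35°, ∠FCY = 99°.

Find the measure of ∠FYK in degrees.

∠FYK = 50°

1. ∠KFY = 49°  [same arc YK]
2. ∠FKY = 81°  [cyclic YCFK, opposite ∠C+∠K]
3. ∠FYK = 50°  [△YFK]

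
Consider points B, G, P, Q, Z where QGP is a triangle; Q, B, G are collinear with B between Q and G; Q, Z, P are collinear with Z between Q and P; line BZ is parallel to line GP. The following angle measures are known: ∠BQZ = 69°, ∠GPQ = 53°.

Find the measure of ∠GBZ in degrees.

∠GBZ = 122°

1. ∠GQP = 69°  [B on QG, Z on QP]
2. ∠PGQ = 58°  [△QGP]
3. ∠QBZ = 58°  [BZ∥GP, corresponding at B]
4. ∠GBZ = 122°  [linear pair at B on QG]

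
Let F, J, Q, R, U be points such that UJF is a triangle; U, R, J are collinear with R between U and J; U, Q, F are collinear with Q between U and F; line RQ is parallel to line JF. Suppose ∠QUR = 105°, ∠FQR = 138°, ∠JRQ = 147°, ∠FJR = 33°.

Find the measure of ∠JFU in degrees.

∠JFU = 42°

1. ∠FUJ = 105°  [R on UJ, Q on UF]
2. ∠FJU = 33°  [R on ray JU]
3. ∠JFU = 42°  [△UJF]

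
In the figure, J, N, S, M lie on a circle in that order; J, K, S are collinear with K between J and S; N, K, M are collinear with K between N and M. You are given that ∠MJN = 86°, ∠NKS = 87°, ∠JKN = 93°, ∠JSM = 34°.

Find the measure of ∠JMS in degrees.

1. ∠MSN = 94°  [cyclic JNSM, opposite ∠J+∠S]
2. ∠MKS = 93°  [vertical angles at K]
3. ∠NMS = 53°  [△SKM]
4. ∠MNS = 33°  [△NSM]
5. ∠MJS = 33°  [same arc SM]
6. ∠JMS = 113°  [△JSM]

∠JMS = 113°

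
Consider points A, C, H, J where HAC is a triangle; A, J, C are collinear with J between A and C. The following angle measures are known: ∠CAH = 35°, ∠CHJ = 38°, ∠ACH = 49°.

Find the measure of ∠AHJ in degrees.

∠AHJ = 58°

1. ∠HAJ = 35°  [J on ray AC]
2. ∠HCJ = 49°  [J on ray CA]
3. ∠CJH = 93°  [△HJC]
4. ∠AJH = 87°  [linear pair at J on AC]
5. ∠AHJ = 58°  [△HAJ]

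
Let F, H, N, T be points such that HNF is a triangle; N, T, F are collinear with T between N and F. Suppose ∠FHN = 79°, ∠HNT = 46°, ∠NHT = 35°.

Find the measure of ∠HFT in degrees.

∠HFT = 55°

1. ∠FNH = 46°  [T on ray NF]
2. ∠HFN = 55°  [△HNF]
3. ∠HFT = 55°  [T on ray FN]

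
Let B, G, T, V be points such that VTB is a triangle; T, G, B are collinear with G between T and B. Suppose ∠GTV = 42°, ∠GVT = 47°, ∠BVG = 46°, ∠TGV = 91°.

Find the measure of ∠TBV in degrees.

∠TBV = 45°

1. ∠BGV = 89°  [linear pair at G on TB]
2. ∠GBV = 45°  [△VGB]
3. ∠TBV = 45°  [G on ray BT]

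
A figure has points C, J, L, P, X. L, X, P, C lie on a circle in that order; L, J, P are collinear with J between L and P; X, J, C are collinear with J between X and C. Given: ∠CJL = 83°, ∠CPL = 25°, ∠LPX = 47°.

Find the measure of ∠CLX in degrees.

1. ∠CXL = 25°  [same arc LC]
2. ∠LCX = 47°  [same arc LX]
3. ∠CLX = 108°  [△LXC]

∠CLX = 108°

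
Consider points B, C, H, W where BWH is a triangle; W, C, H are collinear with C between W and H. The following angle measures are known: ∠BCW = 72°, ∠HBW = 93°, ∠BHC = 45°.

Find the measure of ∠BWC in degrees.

∠BWC = 42°

1. ∠BHW = 45°  [C on ray HW]
2. ∠BWH = 42°  [△BWH]
3. ∠BWC = 42°  [C on ray WH]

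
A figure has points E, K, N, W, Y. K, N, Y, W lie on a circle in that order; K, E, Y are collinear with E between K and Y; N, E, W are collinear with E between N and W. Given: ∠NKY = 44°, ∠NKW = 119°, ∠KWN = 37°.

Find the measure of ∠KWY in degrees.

1. ∠NWY = 44°  [same arc NY]
2. ∠NYW = 61°  [cyclic KNYW, opposite ∠K+∠Y]
3. ∠KNW = 24°  [△KNW]
4. ∠WNY = 75°  [△NYW]
5. ∠KYW = 24°  [same arc KW]
6. ∠WKY = 75°  [same arc YW]
7. ∠KWY = 81°  [△KYW]

∠KWY = 81°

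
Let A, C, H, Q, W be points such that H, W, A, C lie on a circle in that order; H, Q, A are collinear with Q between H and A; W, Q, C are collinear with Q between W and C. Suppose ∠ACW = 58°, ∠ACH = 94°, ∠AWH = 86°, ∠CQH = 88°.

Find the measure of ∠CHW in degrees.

∠CHW = 114°

1. ∠AHW = 58°  [same arc WA]
2. ∠HAW = 36°  [△HWA]
3. ∠AQW = 88°  [vertical angles at Q]
4. ∠AWC = 56°  [△WQA]
5. ∠CAW = 66°  [△WAC]
6. ∠CHW = 114°  [cyclic HWAC, opposite ∠H+∠A]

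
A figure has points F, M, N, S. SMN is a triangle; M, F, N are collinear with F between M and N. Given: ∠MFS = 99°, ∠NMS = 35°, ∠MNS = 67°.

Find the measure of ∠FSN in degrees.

∠FSN = 32°

1. ∠NFS = 81°  [linear pair at F on MN]
2. ∠FNS = 67°  [F on ray NM]
3. ∠FSN = 32°  [△SFN]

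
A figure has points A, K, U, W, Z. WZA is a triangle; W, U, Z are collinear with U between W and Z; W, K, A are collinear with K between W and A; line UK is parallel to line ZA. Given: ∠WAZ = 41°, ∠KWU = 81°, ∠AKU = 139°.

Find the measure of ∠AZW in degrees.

1. ∠UKW = 41°  [UK∥ZA, corresponding at K]
2. ∠KUW = 58°  [△WUK]
3. ∠AZW = 58°  [UK∥ZA, corresponding at U]

∠AZW = 58°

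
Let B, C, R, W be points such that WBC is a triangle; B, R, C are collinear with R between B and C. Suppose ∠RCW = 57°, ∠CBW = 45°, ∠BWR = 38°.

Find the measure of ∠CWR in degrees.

∠CWR = 40°

1. ∠RBW = 45°  [R on ray BC]
2. ∠BRW = 97°  [△WBR]
3. ∠CRW = 83°  [linear pair at R on BC]
4. ∠CWR = 40°  [△WRC]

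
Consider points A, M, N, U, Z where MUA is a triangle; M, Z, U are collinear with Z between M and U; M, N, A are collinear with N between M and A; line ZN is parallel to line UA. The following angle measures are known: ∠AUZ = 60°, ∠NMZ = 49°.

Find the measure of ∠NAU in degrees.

1. ∠AUM = 60°  [Z on ray UM]
2. ∠AMU = 49°  [Z on MU, N on MA]
3. ∠MAU = 71°  [△MUA]
4. ∠NAU = 71°  [N on ray AM]

∠NAU = 71°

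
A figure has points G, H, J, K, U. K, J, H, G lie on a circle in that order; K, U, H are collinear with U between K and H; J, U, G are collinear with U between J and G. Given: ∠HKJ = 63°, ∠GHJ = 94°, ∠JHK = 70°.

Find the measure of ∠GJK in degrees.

∠GJK = 24°

1. ∠GKJ = 86°  [cyclic KJHG, opposite ∠K+∠H]
2. ∠JGK = 70°  [same arc KJ]
3. ∠GJK = 24°  [△KJG]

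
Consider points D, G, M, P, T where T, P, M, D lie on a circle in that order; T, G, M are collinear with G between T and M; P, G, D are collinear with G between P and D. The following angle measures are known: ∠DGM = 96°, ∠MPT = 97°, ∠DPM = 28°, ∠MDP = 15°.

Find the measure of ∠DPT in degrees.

∠DPT = 69°

1. ∠PGT = 96°  [vertical angles at G]
2. ∠MTP = 15°  [same arc PM]
3. ∠DPT = 69°  [△TGP]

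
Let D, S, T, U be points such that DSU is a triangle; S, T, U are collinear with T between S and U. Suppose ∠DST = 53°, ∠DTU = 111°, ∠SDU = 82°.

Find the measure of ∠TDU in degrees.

1. ∠DSU = 53°  [T on ray SU]
2. ∠DUS = 45°  [△DSU]
3. ∠DUT = 45°  [T on ray US]
4. ∠TDU = 24°  [△DTU]

∠TDU = 24°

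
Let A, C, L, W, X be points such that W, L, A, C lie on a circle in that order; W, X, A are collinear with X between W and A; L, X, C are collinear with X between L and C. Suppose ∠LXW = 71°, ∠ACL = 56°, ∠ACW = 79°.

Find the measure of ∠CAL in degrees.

∠CAL = 76°

1. ∠AXC = 71°  [vertical angles at X]
2. ∠CAW = 53°  [△AXC]
3. ∠AWC = 48°  [△WAC]
4. ∠ALC = 48°  [same arc AC]
5. ∠CAL = 76°  [△LAC]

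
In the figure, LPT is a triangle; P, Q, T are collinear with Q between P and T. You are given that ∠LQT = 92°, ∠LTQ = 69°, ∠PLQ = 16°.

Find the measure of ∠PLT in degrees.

1. ∠LQP = 88°  [linear pair at Q on PT]
2. ∠LTP = 69°  [Q on ray TP]
3. ∠LPQ = 76°  [△LPQ]
4. ∠LPT = 76°  [Q on ray PT]
5. ∠PLT = 35°  [△LPT]

∠PLT = 35°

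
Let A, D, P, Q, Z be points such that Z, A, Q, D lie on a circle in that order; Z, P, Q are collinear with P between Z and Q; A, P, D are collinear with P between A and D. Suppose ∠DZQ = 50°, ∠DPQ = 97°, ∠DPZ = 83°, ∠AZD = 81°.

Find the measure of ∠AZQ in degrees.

1. ∠ADZ = 47°  [△ZPD]
2. ∠APZ = 97°  [vertical angles at P]
3. ∠DAZ = 52°  [△ZAD]
4. ∠AZQ = 31°  [△ZPA]

∠AZQ = 31°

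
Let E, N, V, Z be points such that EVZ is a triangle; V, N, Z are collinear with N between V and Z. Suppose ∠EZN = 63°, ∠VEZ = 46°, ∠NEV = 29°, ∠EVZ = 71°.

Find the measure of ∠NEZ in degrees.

1. ∠EVN = 71°  [N on ray VZ]
2. ∠ENV = 80°  [△EVN]
3. ∠ENZ = 100°  [linear pair at N on VZ]
4. ∠NEZ = 17°  [△ENZ]

∠NEZ = 17°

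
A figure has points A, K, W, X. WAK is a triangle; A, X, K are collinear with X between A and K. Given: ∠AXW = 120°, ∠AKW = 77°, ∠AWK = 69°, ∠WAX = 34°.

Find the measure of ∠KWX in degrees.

1. ∠KXW = 60°  [linear pair at X on AK]
2. ∠WKX = 77°  [X on ray KA]
3. ∠KWX = 43°  [△WXK]

∠KWX = 43°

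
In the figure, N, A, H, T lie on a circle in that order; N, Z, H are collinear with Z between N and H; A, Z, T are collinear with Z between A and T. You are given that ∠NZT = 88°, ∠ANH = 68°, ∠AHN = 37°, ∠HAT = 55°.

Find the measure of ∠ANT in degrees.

1. ∠ATH = 68°  [same arc AH]
2. ∠AHT = 57°  [△AHT]
3. ∠ANT = 123°  [cyclic NAHT, opposite ∠N+∠H]

∠ANT = 123°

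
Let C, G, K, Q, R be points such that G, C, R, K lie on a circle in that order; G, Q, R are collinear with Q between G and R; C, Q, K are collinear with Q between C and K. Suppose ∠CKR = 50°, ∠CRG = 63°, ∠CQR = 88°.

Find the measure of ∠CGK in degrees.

1. ∠CGR = 50°  [same arc CR]
2. ∠CKG = 63°  [same arc GC]
3. ∠CQG = 92°  [linear pair at Q on GR]
4. ∠GCK = 38°  [△GQC]
5. ∠CGK = 79°  [△GCK]

∠CGK = 79°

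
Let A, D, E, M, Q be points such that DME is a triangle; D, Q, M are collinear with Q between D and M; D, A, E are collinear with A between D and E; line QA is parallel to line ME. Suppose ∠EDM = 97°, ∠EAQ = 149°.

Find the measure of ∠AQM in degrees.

∠AQM = 128°

1. ∠ADQ = 97°  [Q on DM, A on DE]
2. ∠DAQ = 31°  [linear pair at A on DE]
3. ∠AQD = 52°  [△DQA]
4. ∠AQM = 128°  [linear pair at Q on DM]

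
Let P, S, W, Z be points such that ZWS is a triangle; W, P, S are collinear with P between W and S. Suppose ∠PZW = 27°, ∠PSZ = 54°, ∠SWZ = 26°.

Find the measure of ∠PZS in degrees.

∠PZS = 73°

1. ∠PWZ = 26°  [P on ray WS]
2. ∠WPZ = 127°  [△ZWP]
3. ∠SPZ = 53°  [linear pair at P on WS]
4. ∠PZS = 73°  [△ZPS]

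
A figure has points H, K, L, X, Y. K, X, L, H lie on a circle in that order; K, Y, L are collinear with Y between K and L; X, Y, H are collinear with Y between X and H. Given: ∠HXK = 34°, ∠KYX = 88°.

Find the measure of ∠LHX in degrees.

1. ∠HLK = 34°  [same arc KH]
2. ∠HYL = 88°  [vertical angles at Y]
3. ∠LHX = 58°  [△LYH]

∠LHX = 58°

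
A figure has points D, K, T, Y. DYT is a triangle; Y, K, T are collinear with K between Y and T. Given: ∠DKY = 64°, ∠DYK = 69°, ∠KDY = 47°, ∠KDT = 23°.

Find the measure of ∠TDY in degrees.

∠TDY = 70°

1. ∠DKT = 116°  [linear pair at K on YT]
2. ∠DYT = 69°  [K on ray YT]
3. ∠DTK = 41°  [△DKT]
4. ∠DTY = 41°  [K on ray TY]
5. ∠TDY = 70°  [△DYT]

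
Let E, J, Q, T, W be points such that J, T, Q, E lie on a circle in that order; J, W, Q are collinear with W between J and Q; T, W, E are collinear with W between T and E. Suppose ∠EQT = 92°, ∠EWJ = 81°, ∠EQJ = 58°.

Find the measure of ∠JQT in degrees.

1. ∠EJT = 88°  [cyclic JTQE, opposite ∠J+∠Q]
2. ∠ETJ = 58°  [same arc JE]
3. ∠JET = 34°  [△JTE]
4. ∠JQT = 34°  [same arc JT]

∠JQT = 34°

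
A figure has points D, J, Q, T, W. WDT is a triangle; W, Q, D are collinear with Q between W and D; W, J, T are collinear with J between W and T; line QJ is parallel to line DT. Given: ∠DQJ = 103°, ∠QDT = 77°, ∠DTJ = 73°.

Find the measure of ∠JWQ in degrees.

1. ∠TDW = 77°  [Q on ray DW]
2. ∠DTW = 73°  [J on ray TW]
3. ∠DWT = 30°  [△WDT]
4. ∠JWQ = 30°  [Q on WD, J on WT]

∠JWQ = 30°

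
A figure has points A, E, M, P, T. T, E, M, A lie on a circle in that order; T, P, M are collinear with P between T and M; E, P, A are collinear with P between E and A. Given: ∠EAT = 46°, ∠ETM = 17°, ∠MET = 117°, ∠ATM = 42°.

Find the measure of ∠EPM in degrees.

1. ∠EMT = 46°  [same arc TE]
2. ∠AEM = 42°  [same arc MA]
3. ∠EPM = 92°  [△EPM]

∠EPM = 92°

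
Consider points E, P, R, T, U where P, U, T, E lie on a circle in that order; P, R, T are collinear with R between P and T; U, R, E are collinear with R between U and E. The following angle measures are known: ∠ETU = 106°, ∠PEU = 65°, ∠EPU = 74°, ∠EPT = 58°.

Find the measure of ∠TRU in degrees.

1. ∠PTU = 65°  [same arc PU]
2. ∠EUT = 58°  [same arc TE]
3. ∠TRU = 57°  [△URT]

∠TRU = 57°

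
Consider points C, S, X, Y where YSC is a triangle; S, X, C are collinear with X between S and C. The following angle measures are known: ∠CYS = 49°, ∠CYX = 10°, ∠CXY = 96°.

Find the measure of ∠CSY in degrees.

∠CSY = 57°

1. ∠XCY = 74°  [△YXC]
2. ∠SCY = 74°  [X on ray CS]
3. ∠CSY = 57°  [△YSC]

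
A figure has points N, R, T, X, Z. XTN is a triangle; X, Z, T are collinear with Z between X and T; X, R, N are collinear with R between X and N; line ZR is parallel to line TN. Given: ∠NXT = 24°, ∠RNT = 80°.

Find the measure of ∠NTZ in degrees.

1. ∠TNX = 80°  [R on ray NX]
2. ∠NTX = 76°  [△XTN]
3. ∠NTZ = 76°  [Z on ray TX]

∠NTZ = 76°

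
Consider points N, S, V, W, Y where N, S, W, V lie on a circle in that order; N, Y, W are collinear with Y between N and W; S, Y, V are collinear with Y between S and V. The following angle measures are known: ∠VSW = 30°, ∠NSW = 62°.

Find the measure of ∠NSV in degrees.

1. ∠VNW = 30°  [same arc WV]
2. ∠NVW = 118°  [cyclic NSWV, opposite ∠S+∠V]
3. ∠NWV = 32°  [△NWV]
4. ∠NSV = 32°  [same arc NV]

∠NSV = 32°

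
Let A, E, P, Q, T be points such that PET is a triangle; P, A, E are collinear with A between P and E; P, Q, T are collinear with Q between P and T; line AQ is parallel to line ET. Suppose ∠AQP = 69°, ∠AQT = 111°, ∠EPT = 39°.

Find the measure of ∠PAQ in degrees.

1. ∠ETP = 69°  [AQ∥ET, corresponding at Q]
2. ∠PET = 72°  [△PET]
3. ∠PAQ = 72°  [AQ∥ET, corresponding at A]

∠PAQ = 72°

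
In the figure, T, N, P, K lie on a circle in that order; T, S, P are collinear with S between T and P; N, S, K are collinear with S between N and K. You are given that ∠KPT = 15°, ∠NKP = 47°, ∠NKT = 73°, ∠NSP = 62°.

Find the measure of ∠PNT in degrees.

1. ∠NTP = 47°  [same arc NP]
2. ∠NPT = 73°  [same arc TN]
3. ∠PNT = 60°  [△TNP]

∠PNT = 60°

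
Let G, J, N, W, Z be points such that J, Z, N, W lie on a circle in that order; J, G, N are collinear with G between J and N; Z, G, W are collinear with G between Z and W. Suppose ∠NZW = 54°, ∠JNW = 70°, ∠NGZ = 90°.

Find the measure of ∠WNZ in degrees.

1. ∠NJW = 54°  [same arc NW]
2. ∠JZW = 70°  [same arc JW]
3. ∠JGW = 90°  [vertical angles at G]
4. ∠JWZ = 36°  [△JGW]
5. ∠WJZ = 74°  [△JZW]
6. ∠WNZ = 106°  [cyclic JZNW, opposite ∠J+∠N]

∠WNZ = 106°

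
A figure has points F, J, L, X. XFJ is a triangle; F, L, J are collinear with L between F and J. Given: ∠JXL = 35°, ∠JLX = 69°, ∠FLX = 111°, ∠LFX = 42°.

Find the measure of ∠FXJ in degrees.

∠FXJ = 62°

1. ∠LJX = 76°  [△XLJ]
2. ∠JFX = 42°  [L on ray FJ]
3. ∠FJX = 76°  [L on ray JF]
4. ∠FXJ = 62°  [△XFJ]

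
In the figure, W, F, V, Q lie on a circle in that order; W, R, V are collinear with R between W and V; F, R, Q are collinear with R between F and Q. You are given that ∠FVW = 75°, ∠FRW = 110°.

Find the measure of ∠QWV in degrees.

1. ∠FQW = 75°  [same arc WF]
2. ∠QRV = 110°  [vertical angles at R]
3. ∠QRW = 70°  [linear pair at R on WV]
4. ∠QWV = 35°  [△WRQ]

∠QWV = 35°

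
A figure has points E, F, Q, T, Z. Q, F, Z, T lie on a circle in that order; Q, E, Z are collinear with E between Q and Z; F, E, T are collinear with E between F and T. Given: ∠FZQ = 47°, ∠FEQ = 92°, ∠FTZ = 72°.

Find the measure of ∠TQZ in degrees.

∠TQZ = 45°

1. ∠FTQ = 47°  [same arc QF]
2. ∠TEZ = 92°  [vertical angles at E]
3. ∠QET = 88°  [linear pair at E on QZ]
4. ∠TQZ = 45°  [△QET]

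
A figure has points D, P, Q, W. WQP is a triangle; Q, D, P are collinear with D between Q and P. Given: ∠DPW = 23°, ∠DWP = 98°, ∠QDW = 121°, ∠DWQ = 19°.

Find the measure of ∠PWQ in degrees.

∠PWQ = 117°

1. ∠QPW = 23°  [D on ray PQ]
2. ∠DQW = 40°  [△WQD]
3. ∠PQW = 40°  [D on ray QP]
4. ∠PWQ = 117°  [△WQP]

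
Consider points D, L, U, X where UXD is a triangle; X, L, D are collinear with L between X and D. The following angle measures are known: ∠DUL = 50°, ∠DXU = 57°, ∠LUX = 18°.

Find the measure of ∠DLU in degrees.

1. ∠LXU = 57°  [L on ray XD]
2. ∠ULX = 105°  [△UXL]
3. ∠DLU = 75°  [linear pair at L on XD]

∠DLU = 75°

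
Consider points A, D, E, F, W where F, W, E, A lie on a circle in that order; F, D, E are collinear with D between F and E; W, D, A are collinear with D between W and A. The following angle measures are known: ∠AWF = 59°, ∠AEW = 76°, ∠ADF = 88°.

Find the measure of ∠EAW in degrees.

∠EAW = 29°

1. ∠AEF = 59°  [same arc FA]
2. ∠ADE = 92°  [linear pair at D on FE]
3. ∠EAW = 29°  [△EDA]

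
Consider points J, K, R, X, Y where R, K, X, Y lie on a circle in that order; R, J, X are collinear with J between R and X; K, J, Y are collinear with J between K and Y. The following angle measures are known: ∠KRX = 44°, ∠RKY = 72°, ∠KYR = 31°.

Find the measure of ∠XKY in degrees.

∠XKY = 33°

1. ∠KJR = 64°  [△RJK]
2. ∠KXR = 31°  [same arc RK]
3. ∠KJX = 116°  [linear pair at J on RX]
4. ∠XKY = 33°  [△KJX]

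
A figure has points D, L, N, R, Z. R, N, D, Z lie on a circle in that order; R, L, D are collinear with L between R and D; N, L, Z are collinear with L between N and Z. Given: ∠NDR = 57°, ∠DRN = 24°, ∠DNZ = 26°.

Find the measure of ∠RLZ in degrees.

∠RLZ = 97°

1. ∠NZR = 57°  [same arc RN]
2. ∠DRZ = 26°  [same arc DZ]
3. ∠RLZ = 97°  [△RLZ]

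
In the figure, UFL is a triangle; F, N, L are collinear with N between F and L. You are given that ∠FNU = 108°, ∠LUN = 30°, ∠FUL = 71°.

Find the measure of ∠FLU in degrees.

∠FLU = 78°

1. ∠LNU = 72°  [linear pair at N on FL]
2. ∠NLU = 78°  [△UNL]
3. ∠FLU = 78°  [N on ray LF]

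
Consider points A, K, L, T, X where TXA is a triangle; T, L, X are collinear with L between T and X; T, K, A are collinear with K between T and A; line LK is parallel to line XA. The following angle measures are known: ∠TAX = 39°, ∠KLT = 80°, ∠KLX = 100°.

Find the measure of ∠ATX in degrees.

∠ATX = 61°

1. ∠LKT = 39°  [LK∥XA, corresponding at K]
2. ∠KTL = 61°  [△TLK]
3. ∠ATX = 61°  [L on TX, K on TA]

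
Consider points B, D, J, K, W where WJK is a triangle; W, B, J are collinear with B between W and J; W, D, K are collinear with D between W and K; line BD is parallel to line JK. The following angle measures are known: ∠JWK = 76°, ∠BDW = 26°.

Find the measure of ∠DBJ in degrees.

1. ∠BWD = 76°  [B on WJ, D on WK]
2. ∠DBW = 78°  [△WBD]
3. ∠DBJ = 102°  [linear pair at B on WJ]

∠DBJ = 102°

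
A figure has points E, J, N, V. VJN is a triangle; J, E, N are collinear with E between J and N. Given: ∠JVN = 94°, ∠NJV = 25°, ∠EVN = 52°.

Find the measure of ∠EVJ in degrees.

∠EVJ = 42°

1. ∠JNV = 61°  [△VJN]
2. ∠EJV = 25°  [E on ray JN]
3. ∠ENV = 61°  [E on ray NJ]
4. ∠NEV = 67°  [△VEN]
5. ∠JEV = 113°  [linear pair at E on JN]
6. ∠EVJ = 42°  [△VJE]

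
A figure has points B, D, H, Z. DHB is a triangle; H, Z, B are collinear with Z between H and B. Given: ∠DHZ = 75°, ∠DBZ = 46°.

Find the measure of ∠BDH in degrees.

∠BDH = 59°

1. ∠BHD = 75°  [Z on ray HB]
2. ∠DBH = 46°  [Z on ray BH]
3. ∠BDH = 59°  [△DHB]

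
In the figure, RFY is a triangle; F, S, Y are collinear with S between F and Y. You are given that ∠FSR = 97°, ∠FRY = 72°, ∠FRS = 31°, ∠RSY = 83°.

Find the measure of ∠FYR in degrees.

∠FYR = 56°

1. ∠RFS = 52°  [△RFS]
2. ∠RFY = 52°  [S on ray FY]
3. ∠FYR = 56°  [△RFY]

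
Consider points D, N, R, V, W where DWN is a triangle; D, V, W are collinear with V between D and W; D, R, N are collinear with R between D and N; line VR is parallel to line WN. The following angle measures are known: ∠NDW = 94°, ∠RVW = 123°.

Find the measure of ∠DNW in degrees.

∠DNW = 29°

1. ∠RDV = 94°  [V on DW, R on DN]
2. ∠DVR = 57°  [linear pair at V on DW]
3. ∠DRV = 29°  [△DVR]
4. ∠DNW = 29°  [VR∥WN, corresponding at R]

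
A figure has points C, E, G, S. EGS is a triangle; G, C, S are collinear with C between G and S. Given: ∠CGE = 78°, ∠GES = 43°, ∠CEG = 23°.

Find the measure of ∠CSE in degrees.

1. ∠EGS = 78°  [C on ray GS]
2. ∠ESG = 59°  [△EGS]
3. ∠CSE = 59°  [C on ray SG]

∠CSE = 59°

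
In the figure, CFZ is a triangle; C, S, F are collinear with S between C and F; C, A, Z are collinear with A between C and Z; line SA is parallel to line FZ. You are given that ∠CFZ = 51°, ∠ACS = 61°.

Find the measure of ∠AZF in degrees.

1. ∠ASC = 51°  [SA∥FZ, corresponding at S]
2. ∠CAS = 68°  [△CSA]
3. ∠SAZ = 112°  [linear pair at A on CZ]
4. ∠AZF = 68°  [SA∥FZ, co-interior at Z–A]

∠AZF = 68°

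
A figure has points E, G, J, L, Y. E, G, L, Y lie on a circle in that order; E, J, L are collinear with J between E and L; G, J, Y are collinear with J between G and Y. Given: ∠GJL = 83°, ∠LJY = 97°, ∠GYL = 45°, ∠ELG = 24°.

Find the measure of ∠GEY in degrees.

∠GEY = 118°

1. ∠LGY = 73°  [△GJL]
2. ∠GLY = 62°  [△GLY]
3. ∠GEY = 118°  [cyclic EGLY, opposite ∠E+∠L]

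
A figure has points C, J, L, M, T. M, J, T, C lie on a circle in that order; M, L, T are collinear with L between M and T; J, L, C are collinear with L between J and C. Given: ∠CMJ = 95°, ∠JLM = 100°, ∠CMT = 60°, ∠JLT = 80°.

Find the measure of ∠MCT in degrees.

∠MCT = 75°

1. ∠CTJ = 85°  [cyclic MJTC, opposite ∠M+∠T]
2. ∠CLT = 100°  [vertical angles at L]
3. ∠CJT = 60°  [same arc TC]
4. ∠JCT = 35°  [△JTC]
5. ∠CTM = 45°  [△TLC]
6. ∠MCT = 75°  [△MTC]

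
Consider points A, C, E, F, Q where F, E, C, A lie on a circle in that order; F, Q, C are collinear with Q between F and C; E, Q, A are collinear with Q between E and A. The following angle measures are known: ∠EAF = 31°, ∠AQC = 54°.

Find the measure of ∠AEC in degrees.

1. ∠ECF = 31°  [same arc FE]
2. ∠EQF = 54°  [vertical angles at Q]
3. ∠CQE = 126°  [linear pair at Q on FC]
4. ∠AEC = 23°  [△EQC]

∠AEC = 23°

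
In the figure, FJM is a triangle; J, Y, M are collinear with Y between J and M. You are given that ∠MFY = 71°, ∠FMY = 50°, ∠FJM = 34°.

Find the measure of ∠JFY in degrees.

∠JFY = 25°

1. ∠FYM = 59°  [△FYM]
2. ∠FJY = 34°  [Y on ray JM]
3. ∠FYJ = 121°  [linear pair at Y on JM]
4. ∠JFY = 25°  [△FJY]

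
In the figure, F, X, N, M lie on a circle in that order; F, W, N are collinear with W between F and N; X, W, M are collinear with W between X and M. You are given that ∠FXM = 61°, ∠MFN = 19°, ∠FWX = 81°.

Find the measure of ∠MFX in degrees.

1. ∠FNM = 61°  [same arc FM]
2. ∠MXN = 19°  [same arc NM]
3. ∠MWN = 81°  [vertical angles at W]
4. ∠NMX = 38°  [△NWM]
5. ∠MNX = 123°  [△XNM]
6. ∠MFX = 57°  [cyclic FXNM, opposite ∠F+∠N]

∠MFX = 57°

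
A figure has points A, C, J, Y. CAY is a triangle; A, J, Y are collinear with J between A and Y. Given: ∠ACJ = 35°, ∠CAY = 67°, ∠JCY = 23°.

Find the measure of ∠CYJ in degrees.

1. ∠CAJ = 67°  [J on ray AY]
2. ∠AJC = 78°  [△CAJ]
3. ∠CJY = 102°  [linear pair at J on AY]
4. ∠CYJ = 55°  [△CJY]

∠CYJ = 55°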